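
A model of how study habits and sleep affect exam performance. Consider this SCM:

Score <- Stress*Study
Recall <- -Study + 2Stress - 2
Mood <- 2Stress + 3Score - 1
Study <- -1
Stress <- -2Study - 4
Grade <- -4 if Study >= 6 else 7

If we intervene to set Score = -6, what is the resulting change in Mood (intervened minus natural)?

-24

The intervention breaks the incoming arrows to Score: Score <- Stress*Study no longer applies, and Score = -6.
Stress = -2Study - 4  [with Study=-1]  = -2
Mood = 2Stress + 3Score - 1  [with Stress=-2, Score=-6]  = -23
Without intervention: Stress = -2Study - 4  [with Study=-1]  = -2; Score = Stress*Study  [with Stress=-2, Study=-1]  = 2; Mood = 2Stress + 3Score - 1  [with Stress=-2, Score=2]  = 1.
Change = -23 − 1 = -24.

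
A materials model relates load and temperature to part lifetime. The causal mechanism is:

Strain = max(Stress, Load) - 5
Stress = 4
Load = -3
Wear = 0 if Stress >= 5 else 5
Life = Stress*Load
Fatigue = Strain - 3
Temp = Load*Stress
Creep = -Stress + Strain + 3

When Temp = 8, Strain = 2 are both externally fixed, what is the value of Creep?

The joint intervention fixes Temp = 8, Strain = 2, removing each variable's own equation.
Creep = -Stress + Strain + 3  [with Stress=4, Strain=2]  = 1

1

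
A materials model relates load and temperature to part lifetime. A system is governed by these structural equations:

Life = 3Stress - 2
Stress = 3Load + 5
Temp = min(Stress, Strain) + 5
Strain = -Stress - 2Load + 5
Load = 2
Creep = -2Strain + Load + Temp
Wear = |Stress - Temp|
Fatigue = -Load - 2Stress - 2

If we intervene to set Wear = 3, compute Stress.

11

do(Wear=3) replaces the equation Wear = |Stress - Temp| with the constant Wear = 3.
Stress is not downstream of the intervention, so its value is determined by the original equations.
Stress = 3Load + 5  [with Load=2]  = 11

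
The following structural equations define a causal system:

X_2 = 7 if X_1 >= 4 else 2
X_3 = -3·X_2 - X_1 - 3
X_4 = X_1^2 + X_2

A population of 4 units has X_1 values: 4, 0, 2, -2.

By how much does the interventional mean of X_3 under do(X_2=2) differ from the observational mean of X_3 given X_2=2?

Every unit gets X_2=2 under the intervention. X_3 values become -13, -9, -11, -7; E[X_3|do(X_2=2)] = -10.
Observing X_2=2 restricts to units where X_2's equation naturally yields 2: X_1 ∈ {0, 2, -2}. In that subpopulation X_3 = -9, -11, -7, mean -9.
Difference = -10 − (-9) = -1.

-1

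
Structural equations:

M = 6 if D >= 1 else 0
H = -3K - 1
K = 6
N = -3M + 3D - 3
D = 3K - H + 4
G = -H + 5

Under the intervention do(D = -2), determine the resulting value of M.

do(D=-2) replaces the equation D = 3K - H + 4 with the constant D = -2.
M = 6 if D >= 1 else 0  [with D=-2]  = 0

0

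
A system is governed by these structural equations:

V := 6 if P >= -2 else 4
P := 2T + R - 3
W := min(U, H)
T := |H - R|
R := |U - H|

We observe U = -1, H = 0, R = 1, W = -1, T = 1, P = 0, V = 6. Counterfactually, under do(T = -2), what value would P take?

The intervention breaks the incoming arrows to T: T := |H - R| no longer applies, and T = -2.
R = |U - H|  [with U=-1, H=0]  = 1
P = 2T + R - 3  [with T=-2, R=1]  = -6

-6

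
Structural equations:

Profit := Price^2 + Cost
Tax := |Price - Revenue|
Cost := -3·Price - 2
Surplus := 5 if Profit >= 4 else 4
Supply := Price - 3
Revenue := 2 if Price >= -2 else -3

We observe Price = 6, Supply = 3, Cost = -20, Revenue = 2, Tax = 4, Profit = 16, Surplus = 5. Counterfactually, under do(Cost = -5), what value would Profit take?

31

The intervention breaks the incoming arrows to Cost: Cost := -3·Price - 2 no longer applies, and Cost = -5.
Profit = Price^2 + Cost  [with Price=6, Cost=-5]  = 31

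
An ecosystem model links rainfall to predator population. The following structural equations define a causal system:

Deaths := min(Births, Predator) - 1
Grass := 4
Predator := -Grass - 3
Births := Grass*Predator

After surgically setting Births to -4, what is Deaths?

-8

The intervention breaks the incoming arrows to Births: Births := Grass*Predator no longer applies, and Births = -4.
Predator = -Grass - 3  [with Grass=4]  = -7
Deaths = min(Births, Predator) - 1  [with Births=-4, Predator=-7]  = -8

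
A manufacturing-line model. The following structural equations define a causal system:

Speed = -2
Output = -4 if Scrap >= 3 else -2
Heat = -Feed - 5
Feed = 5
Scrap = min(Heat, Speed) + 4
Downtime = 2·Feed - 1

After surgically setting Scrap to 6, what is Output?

-4

Intervening sets Scrap = 6 and removes its equation (Scrap = min(Heat, Speed) + 4).
Output = -4 if Scrap >= 3 else -2  [with Scrap=6]  = -4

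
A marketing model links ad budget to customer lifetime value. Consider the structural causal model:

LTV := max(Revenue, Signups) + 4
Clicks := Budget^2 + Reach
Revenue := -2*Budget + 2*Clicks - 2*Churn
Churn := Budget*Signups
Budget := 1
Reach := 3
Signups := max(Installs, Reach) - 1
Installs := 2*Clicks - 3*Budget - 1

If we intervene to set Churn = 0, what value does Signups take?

3

do(Churn=0) replaces the equation Churn := Budget*Signups with the constant Churn = 0.
Since Signups is not a descendant of the intervened variable, it is unaffected.
Clicks = Budget^2 + Reach  [with Budget=1, Reach=3]  = 4
Installs = 2*Clicks - 3*Budget - 1  [with Clicks=4, Budget=1]  = 4
Signups = max(Installs, Reach) - 1  [with Installs=4, Reach=3]  = 3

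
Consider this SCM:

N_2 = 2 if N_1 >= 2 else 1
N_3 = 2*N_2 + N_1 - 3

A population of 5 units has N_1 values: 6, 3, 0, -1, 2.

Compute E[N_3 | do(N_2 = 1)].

1

Under do(N_2=1), N_2's equation is replaced by N_2=1 for every unit. Per-unit N_3: 5, 2, -1, -2, 1. Mean = 1.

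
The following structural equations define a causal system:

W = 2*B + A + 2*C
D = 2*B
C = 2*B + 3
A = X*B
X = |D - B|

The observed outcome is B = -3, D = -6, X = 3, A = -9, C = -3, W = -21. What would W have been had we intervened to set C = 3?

The intervention breaks the incoming arrows to C: C = 2*B + 3 no longer applies, and C = 3.
D = 2*B  [with B=-3]  = -6
X = |D - B|  [with D=-6, B=-3]  = 3
A = X*B  [with X=3, B=-3]  = -9
W = 2*B + A + 2*C  [with B=-3, A=-9, C=3]  = -9

-9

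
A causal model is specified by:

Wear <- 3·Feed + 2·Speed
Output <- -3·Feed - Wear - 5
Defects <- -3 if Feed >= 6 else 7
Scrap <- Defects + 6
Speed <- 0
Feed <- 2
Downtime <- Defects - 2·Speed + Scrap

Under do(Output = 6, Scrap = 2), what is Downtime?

9

Setting Output = 6, Scrap = 2 by intervention discards those variables' equations.
Defects = -3 if Feed >= 6 else 7  [with Feed=2]  = 7
Downtime = Defects - 2·Speed + Scrap  [with Defects=7, Speed=0, Scrap=2]  = 9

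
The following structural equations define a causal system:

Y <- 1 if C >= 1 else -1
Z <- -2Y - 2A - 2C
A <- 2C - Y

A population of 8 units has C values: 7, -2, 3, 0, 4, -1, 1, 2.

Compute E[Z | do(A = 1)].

-6

Under do(A=1), A's equation is replaced by A=1 for every unit. Per-unit Z: -18, 4, -10, 0, -12, 2, -6, -8. Mean = -6.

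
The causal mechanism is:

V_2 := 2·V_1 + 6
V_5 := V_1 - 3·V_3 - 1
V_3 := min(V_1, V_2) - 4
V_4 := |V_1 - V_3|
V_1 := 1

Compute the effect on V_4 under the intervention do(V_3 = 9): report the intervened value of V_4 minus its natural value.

The intervention breaks the incoming arrows to V_3: V_3 := min(V_1, V_2) - 4 no longer applies, and V_3 = 9.
V_4 = |V_1 - V_3|  [with V_1=1, V_3=9]  = 8
Without intervention: V_2 = 2·V_1 + 6  [with V_1=1]  = 8; V_3 = min(V_1, V_2) - 4  [with V_1=1, V_2=8]  = -3; V_4 = |V_1 - V_3|  [with V_1=1, V_3=-3]  = 4.
Change = 8 − 4 = 4.

4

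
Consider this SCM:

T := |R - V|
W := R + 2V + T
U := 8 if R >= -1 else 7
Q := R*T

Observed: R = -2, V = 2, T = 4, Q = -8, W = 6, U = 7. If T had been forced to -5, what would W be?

do(T=-5) replaces the equation T := |R - V| with the constant T = -5.
W = R + 2V + T  [with R=-2, V=2, T=-5]  = -3

-3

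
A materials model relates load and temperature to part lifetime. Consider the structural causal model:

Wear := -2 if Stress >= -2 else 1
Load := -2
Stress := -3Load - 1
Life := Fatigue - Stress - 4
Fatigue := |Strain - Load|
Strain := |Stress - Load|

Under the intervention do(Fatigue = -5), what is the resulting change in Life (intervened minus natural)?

-14

The intervention breaks the incoming arrows to Fatigue: Fatigue := |Strain - Load| no longer applies, and Fatigue = -5.
Stress = -3Load - 1  [with Load=-2]  = 5
Life = Fatigue - Stress - 4  [with Fatigue=-5, Stress=5]  = -14
Without intervention: Stress = -3Load - 1  [with Load=-2]  = 5; Strain = |Stress - Load|  [with Stress=5, Load=-2]  = 7; Fatigue = |Strain - Load|  [with Strain=7, Load=-2]  = 9; Life = Fatigue - Stress - 4  [with Fatigue=9, Stress=5]  = 0.
Change = -14 − 0 = -14.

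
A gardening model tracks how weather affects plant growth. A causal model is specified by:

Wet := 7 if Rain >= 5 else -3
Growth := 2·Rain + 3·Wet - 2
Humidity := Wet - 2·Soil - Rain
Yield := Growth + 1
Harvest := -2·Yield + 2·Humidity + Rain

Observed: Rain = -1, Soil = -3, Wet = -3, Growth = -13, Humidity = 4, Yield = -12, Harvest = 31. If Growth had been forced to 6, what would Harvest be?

-7

The intervention breaks the incoming arrows to Growth: Growth := 2·Rain + 3·Wet - 2 no longer applies, and Growth = 6.
Wet = 7 if Rain >= 5 else -3  [with Rain=-1]  = -3
Humidity = Wet - 2·Soil - Rain  [with Wet=-3, Soil=-3, Rain=-1]  = 4
Yield = Growth + 1  [with Growth=6]  = 7
Harvest = -2·Yield + 2·Humidity + Rain  [with Yield=7, Humidity=4, Rain=-1]  = -7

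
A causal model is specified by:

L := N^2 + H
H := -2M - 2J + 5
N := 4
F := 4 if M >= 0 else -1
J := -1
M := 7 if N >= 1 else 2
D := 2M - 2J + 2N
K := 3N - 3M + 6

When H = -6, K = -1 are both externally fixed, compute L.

10

Under do(H = -6, K = -1), each intervened variable's structural equation is replaced by its fixed value.
L = N^2 + H  [with N=4, H=-6]  = 10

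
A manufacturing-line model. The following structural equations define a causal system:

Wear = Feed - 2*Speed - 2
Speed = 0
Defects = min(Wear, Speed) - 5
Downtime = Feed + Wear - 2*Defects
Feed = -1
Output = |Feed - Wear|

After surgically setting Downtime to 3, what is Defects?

-8

do(Downtime=3) replaces the equation Downtime = Feed + Wear - 2*Defects with the constant Downtime = 3.
No directed path runs from Downtime to Defects, so Defects keeps its natural value.
Wear = Feed - 2*Speed - 2  [with Feed=-1, Speed=0]  = -3
Defects = min(Wear, Speed) - 5  [with Wear=-3, Speed=0]  = -8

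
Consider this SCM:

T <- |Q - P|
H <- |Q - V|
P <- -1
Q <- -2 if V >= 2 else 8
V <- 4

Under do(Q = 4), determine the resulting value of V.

4

Under do(Q=4), the mechanism Q <- -2 if V >= 2 else 8 is discarded; Q is fixed at 4.
Since V is not a descendant of the intervened variable, it is unaffected.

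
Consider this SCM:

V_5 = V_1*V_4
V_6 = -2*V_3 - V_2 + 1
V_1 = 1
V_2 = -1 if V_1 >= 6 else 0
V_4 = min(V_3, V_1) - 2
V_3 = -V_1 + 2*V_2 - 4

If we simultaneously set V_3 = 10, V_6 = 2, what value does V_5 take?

-1

The joint intervention fixes V_3 = 10, V_6 = 2, removing each variable's own equation.
V_4 = min(V_3, V_1) - 2  [with V_3=10, V_1=1]  = -1
V_5 = V_1*V_4  [with V_1=1, V_4=-1]  = -1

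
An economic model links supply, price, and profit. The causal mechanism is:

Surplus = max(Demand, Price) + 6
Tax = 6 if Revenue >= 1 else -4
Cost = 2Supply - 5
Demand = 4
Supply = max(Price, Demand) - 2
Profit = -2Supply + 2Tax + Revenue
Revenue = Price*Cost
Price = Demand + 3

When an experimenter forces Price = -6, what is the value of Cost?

Under do(Price=-6), the mechanism Price = Demand + 3 is discarded; Price is fixed at -6.
Supply = max(Price, Demand) - 2  [with Price=-6, Demand=4]  = 2
Cost = 2Supply - 5  [with Supply=2]  = -1

-1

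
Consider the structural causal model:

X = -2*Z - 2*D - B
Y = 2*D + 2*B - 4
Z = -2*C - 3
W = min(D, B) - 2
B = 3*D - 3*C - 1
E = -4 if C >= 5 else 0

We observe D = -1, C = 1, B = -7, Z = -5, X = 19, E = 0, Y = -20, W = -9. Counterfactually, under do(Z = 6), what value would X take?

-3

Intervening sets Z = 6 and removes its equation (Z = -2*C - 3).
B = 3*D - 3*C - 1  [with D=-1, C=1]  = -7
X = -2*Z - 2*D - B  [with Z=6, D=-1, B=-7]  = -3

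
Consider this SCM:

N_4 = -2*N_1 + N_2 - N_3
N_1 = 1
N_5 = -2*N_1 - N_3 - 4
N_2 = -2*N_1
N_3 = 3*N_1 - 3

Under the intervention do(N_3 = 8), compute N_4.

-12

The intervention breaks the incoming arrows to N_3: N_3 = 3*N_1 - 3 no longer applies, and N_3 = 8.
N_2 = -2*N_1  [with N_1=1]  = -2
N_4 = -2*N_1 + N_2 - N_3  [with N_1=1, N_2=-2, N_3=8]  = -12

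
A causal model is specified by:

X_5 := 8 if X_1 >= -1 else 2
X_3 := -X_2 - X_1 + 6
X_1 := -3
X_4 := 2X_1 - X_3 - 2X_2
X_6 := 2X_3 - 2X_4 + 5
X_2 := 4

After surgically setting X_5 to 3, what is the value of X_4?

The intervention breaks the incoming arrows to X_5: X_5 := 8 if X_1 >= -1 else 2 no longer applies, and X_5 = 3.
Since X_4 is not a descendant of the intervened variable, it is unaffected.
X_3 = -X_2 - X_1 + 6  [with X_2=4, X_1=-3]  = 5
X_4 = 2X_1 - X_3 - 2X_2  [with X_1=-3, X_3=5, X_2=4]  = -19

-19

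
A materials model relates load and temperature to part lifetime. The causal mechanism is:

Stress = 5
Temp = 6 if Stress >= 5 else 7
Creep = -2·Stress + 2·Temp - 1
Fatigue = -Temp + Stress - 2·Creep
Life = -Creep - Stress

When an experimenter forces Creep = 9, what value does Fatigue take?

The intervention breaks the incoming arrows to Creep: Creep = -2·Stress + 2·Temp - 1 no longer applies, and Creep = 9.
Temp = 6 if Stress >= 5 else 7  [with Stress=5]  = 6
Fatigue = -Temp + Stress - 2·Creep  [with Temp=6, Stress=5, Creep=9]  = -19

-19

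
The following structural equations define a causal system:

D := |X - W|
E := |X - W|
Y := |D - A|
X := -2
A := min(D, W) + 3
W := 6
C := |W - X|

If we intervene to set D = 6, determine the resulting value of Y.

3

The intervention breaks the incoming arrows to D: D := |X - W| no longer applies, and D = 6.
A = min(D, W) + 3  [with D=6, W=6]  = 9
Y = |D - A|  [with D=6, A=9]  = 3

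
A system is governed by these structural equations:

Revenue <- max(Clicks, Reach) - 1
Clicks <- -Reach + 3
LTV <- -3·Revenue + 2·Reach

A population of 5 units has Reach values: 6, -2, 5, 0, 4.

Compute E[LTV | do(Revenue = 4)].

-6.8

The intervention sets Revenue=4 in all 5 units regardless of Reach. Recomputing LTV per unit gives 0, -16, -2, -12, -4; average -6.8.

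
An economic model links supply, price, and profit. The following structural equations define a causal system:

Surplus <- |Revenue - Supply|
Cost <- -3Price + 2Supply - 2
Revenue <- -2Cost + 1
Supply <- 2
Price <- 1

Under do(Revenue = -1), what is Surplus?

3

Intervening sets Revenue = -1 and removes its equation (Revenue <- -2Cost + 1).
Surplus = |Revenue - Supply|  [with Revenue=-1, Supply=2]  = 3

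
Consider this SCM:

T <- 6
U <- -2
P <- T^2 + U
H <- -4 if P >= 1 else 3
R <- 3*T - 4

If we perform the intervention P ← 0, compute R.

14

do(P=0) replaces the equation P <- T^2 + U with the constant P = 0.
R is not downstream of the intervention, so its value is determined by the original equations.
R = 3*T - 4  [with T=6]  = 14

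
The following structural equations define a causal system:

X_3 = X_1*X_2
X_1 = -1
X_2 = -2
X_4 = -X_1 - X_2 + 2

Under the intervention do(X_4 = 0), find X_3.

Under do(X_4=0), the mechanism X_4 = -X_1 - X_2 + 2 is discarded; X_4 is fixed at 0.
Since X_3 is not a descendant of the intervened variable, it is unaffected.
X_3 = X_1*X_2  [with X_1=-1, X_2=-2]  = 2

2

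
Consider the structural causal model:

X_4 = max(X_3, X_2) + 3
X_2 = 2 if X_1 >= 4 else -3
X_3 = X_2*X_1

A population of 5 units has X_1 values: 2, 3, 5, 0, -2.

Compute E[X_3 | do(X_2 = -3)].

-4.8

Under do(X_2=-3), X_2's equation is replaced by X_2=-3 for every unit. Per-unit X_3: -6, -9, -15, 0, 6. Mean = -4.8.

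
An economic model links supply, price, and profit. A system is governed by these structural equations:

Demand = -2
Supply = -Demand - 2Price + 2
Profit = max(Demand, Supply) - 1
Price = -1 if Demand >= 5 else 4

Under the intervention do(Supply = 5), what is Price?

4

Under do(Supply=5), the mechanism Supply = -Demand - 2Price + 2 is discarded; Supply is fixed at 5.
Since Price is not a descendant of the intervened variable, it is unaffected.
Price = -1 if Demand >= 5 else 4  [with Demand=-2]  = 4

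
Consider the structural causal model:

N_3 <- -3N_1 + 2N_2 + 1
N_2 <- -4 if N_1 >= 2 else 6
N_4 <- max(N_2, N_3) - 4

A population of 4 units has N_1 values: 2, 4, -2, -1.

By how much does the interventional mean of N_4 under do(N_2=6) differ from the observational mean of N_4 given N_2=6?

-5.5

Every unit gets N_2=6 under the intervention. N_4 values become 3, 2, 15, 12; E[N_4|do(N_2=6)] = 8.
Observing N_2=6 restricts to units where N_2's equation naturally yields 6: N_1 ∈ {-2, -1}. In that subpopulation N_4 = 15, 12, mean 13.5.
Difference = 8 − 13.5 = -5.5.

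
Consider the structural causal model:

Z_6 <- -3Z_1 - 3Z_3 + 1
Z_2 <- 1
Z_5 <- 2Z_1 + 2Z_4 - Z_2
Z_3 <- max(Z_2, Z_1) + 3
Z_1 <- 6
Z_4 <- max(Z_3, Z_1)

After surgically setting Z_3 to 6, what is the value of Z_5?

23

do(Z_3=6) replaces the equation Z_3 <- max(Z_2, Z_1) + 3 with the constant Z_3 = 6.
Z_4 = max(Z_3, Z_1)  [with Z_3=6, Z_1=6]  = 6
Z_5 = 2Z_1 + 2Z_4 - Z_2  [with Z_1=6, Z_4=6, Z_2=1]  = 23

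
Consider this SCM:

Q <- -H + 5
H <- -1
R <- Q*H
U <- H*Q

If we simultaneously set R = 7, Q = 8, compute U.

The joint intervention fixes R = 7, Q = 8, removing each variable's own equation.
U = H*Q  [with H=-1, Q=8]  = -8

-8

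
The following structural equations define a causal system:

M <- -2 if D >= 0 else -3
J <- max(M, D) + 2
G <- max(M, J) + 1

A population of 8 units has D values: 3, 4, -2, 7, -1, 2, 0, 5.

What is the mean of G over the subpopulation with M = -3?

E[G|M=-3] averages over only the 2 units with M=-3 (D = -2, -1): G = 1, 2, mean 1.5.

1.5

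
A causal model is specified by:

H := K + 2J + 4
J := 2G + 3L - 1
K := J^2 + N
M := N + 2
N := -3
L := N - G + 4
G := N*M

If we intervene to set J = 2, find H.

Under do(J=2), the mechanism J := 2G + 3L - 1 is discarded; J is fixed at 2.
K = J^2 + N  [with J=2, N=-3]  = 1
H = K + 2J + 4  [with K=1, J=2]  = 9

9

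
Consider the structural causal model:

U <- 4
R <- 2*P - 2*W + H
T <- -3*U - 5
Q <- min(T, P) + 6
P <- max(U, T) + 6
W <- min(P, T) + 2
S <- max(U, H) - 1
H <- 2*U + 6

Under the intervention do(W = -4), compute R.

42

do(W=-4) replaces the equation W <- min(P, T) + 2 with the constant W = -4.
T = -3*U - 5  [with U=4]  = -17
P = max(U, T) + 6  [with U=4, T=-17]  = 10
H = 2*U + 6  [with U=4]  = 14
R = 2*P - 2*W + H  [with P=10, W=-4, H=14]  = 42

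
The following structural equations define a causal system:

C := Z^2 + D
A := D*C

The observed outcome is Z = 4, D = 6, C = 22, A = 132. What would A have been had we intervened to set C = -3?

The intervention breaks the incoming arrows to C: C := Z^2 + D no longer applies, and C = -3.
A = D*C  [with D=6, C=-3]  = -18

-18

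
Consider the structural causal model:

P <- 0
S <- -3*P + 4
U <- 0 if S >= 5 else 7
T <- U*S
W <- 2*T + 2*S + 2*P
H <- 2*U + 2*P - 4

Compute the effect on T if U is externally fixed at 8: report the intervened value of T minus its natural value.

4

The intervention breaks the incoming arrows to U: U <- 0 if S >= 5 else 7 no longer applies, and U = 8.
S = -3*P + 4  [with P=0]  = 4
T = U*S  [with U=8, S=4]  = 32
Without intervention: S = -3*P + 4  [with P=0]  = 4; U = 0 if S >= 5 else 7  [with S=4]  = 7; T = U*S  [with U=7, S=4]  = 28.
Change = 32 − 28 = 4.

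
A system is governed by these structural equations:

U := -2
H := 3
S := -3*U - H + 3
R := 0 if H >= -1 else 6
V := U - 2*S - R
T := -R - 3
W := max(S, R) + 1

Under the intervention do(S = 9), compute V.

-20

do(S=9) replaces the equation S := -3*U - H + 3 with the constant S = 9.
R = 0 if H >= -1 else 6  [with H=3]  = 0
V = U - 2*S - R  [with U=-2, S=9, R=0]  = -20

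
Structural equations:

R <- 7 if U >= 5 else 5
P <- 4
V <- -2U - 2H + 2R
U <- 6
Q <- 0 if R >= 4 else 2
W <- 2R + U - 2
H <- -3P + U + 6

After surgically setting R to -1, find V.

do(R=-1) replaces the equation R <- 7 if U >= 5 else 5 with the constant R = -1.
H = -3P + U + 6  [with P=4, U=6]  = 0
V = -2U - 2H + 2R  [with U=6, H=0, R=-1]  = -14

-14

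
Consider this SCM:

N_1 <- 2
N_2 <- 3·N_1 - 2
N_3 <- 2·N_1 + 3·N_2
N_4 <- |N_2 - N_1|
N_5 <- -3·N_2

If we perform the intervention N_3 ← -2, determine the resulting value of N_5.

-12

do(N_3=-2) replaces the equation N_3 <- 2·N_1 + 3·N_2 with the constant N_3 = -2.
N_5 is not downstream of the intervention, so its value is determined by the original equations.
N_2 = 3·N_1 - 2  [with N_1=2]  = 4
N_5 = -3·N_2  [with N_2=4]  = -12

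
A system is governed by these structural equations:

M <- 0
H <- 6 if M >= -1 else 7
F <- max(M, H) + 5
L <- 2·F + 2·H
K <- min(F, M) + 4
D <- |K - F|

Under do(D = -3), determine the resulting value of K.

do(D=-3) replaces the equation D <- |K - F| with the constant D = -3.
Since K is not a descendant of the intervened variable, it is unaffected.
H = 6 if M >= -1 else 7  [with M=0]  = 6
F = max(M, H) + 5  [with M=0, H=6]  = 11
K = min(F, M) + 4  [with F=11, M=0]  = 4

4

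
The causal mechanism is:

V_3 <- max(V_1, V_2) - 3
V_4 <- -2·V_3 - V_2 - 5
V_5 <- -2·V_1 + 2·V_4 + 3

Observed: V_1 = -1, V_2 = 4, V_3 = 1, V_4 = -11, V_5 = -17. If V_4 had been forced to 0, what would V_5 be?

Intervening sets V_4 = 0 and removes its equation (V_4 <- -2·V_3 - V_2 - 5).
V_5 = -2·V_1 + 2·V_4 + 3  [with V_1=-1, V_4=0]  = 5

5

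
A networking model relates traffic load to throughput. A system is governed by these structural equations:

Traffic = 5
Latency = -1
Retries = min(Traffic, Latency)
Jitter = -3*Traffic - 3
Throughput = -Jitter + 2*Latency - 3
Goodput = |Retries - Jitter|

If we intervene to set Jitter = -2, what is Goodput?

1

Under do(Jitter=-2), the mechanism Jitter = -3*Traffic - 3 is discarded; Jitter is fixed at -2.
Retries = min(Traffic, Latency)  [with Traffic=5, Latency=-1]  = -1
Goodput = |Retries - Jitter|  [with Retries=-1, Jitter=-2]  = 1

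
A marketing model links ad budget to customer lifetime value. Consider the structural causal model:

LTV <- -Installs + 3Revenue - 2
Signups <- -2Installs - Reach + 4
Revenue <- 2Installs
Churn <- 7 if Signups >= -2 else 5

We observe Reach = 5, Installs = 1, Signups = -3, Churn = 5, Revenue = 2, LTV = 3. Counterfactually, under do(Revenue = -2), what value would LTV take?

The intervention breaks the incoming arrows to Revenue: Revenue <- 2Installs no longer applies, and Revenue = -2.
LTV = -Installs + 3Revenue - 2  [with Installs=1, Revenue=-2]  = -9

-9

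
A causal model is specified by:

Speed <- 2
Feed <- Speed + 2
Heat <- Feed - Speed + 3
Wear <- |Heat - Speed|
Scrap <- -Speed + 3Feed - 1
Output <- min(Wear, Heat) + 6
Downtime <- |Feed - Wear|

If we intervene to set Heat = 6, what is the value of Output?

10

The intervention breaks the incoming arrows to Heat: Heat <- Feed - Speed + 3 no longer applies, and Heat = 6.
Wear = |Heat - Speed|  [with Heat=6, Speed=2]  = 4
Output = min(Wear, Heat) + 6  [with Wear=4, Heat=6]  = 10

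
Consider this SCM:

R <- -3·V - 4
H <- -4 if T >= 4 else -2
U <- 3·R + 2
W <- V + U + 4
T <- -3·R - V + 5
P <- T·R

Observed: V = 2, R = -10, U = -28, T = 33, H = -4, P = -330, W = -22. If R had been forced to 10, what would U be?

32

The intervention breaks the incoming arrows to R: R <- -3·V - 4 no longer applies, and R = 10.
U = 3·R + 2  [with R=10]  = 32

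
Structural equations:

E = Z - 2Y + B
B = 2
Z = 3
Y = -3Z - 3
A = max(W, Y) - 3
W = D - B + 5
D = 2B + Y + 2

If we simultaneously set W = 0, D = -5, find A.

Under do(W = 0, D = -5), each intervened variable's structural equation is replaced by its fixed value.
Y = -3Z - 3  [with Z=3]  = -12
A = max(W, Y) - 3  [with W=0, Y=-12]  = -3

-3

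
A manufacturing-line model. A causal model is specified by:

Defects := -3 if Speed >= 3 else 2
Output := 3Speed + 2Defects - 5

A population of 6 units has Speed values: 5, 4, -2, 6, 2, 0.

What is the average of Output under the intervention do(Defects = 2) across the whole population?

6.5

Under do(Defects=2), Defects's equation is replaced by Defects=2 for every unit. Per-unit Output: 14, 11, -7, 17, 5, -1. Mean = 6.5.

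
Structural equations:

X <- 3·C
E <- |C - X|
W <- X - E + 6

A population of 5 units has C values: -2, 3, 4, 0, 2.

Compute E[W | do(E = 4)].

Under do(E=4), E's equation is replaced by E=4 for every unit. Per-unit W: -4, 11, 14, 2, 8. Mean = 6.2.

6.2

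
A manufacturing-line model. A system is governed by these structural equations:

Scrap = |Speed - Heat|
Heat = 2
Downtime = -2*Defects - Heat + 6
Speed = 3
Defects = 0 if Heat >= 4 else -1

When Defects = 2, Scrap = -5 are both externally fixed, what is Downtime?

Setting Defects = 2, Scrap = -5 by intervention discards those variables' equations.
Downtime = -2*Defects - Heat + 6  [with Defects=2, Heat=2]  = 0

0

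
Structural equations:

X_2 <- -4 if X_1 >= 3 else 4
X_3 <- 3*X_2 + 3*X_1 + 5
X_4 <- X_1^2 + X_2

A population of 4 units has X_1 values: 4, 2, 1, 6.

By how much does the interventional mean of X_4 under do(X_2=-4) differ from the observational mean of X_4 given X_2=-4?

-11.75

Every unit gets X_2=-4 under the intervention. X_4 values become 12, 0, -3, 32; E[X_4|do(X_2=-4)] = 10.25.
E[X_4|X_2=-4] averages over only the 2 units with X_2=-4 (X_1 = 4, 6): X_4 = 12, 32, mean 22.
Difference = 10.25 − 22 = -11.75.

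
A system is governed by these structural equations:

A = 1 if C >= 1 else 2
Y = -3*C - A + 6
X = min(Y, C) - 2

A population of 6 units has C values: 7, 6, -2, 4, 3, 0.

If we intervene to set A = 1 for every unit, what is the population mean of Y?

The intervention sets A=1 in all 6 units regardless of C. Recomputing Y per unit gives -16, -13, 11, -7, -4, 5; average -4.

-4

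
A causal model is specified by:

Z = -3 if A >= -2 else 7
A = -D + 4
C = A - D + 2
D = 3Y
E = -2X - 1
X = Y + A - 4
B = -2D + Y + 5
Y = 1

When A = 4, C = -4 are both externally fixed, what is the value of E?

-3

Under do(A = 4, C = -4), each intervened variable's structural equation is replaced by its fixed value.
X = Y + A - 4  [with Y=1, A=4]  = 1
E = -2X - 1  [with X=1]  = -3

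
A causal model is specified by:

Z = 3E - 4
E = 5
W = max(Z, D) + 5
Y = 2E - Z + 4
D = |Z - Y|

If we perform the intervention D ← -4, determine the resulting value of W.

Intervening sets D = -4 and removes its equation (D = |Z - Y|).
Z = 3E - 4  [with E=5]  = 11
W = max(Z, D) + 5  [with Z=11, D=-4]  = 16

16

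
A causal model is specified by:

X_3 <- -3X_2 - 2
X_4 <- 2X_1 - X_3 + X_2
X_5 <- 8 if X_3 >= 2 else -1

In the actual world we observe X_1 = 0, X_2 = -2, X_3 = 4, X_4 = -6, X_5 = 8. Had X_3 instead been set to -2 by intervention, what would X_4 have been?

The intervention breaks the incoming arrows to X_3: X_3 <- -3X_2 - 2 no longer applies, and X_3 = -2.
X_4 = 2X_1 - X_3 + X_2  [with X_1=0, X_3=-2, X_2=-2]  = 0

0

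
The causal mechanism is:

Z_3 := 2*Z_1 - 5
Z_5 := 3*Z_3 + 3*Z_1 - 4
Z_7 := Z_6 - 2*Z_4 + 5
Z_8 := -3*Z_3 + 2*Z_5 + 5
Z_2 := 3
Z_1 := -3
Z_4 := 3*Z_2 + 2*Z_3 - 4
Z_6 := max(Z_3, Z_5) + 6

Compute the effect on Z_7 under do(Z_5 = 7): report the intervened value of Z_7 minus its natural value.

18

Under do(Z_5=7), the mechanism Z_5 := 3*Z_3 + 3*Z_1 - 4 is discarded; Z_5 is fixed at 7.
Z_3 = 2*Z_1 - 5  [with Z_1=-3]  = -11
Z_4 = 3*Z_2 + 2*Z_3 - 4  [with Z_2=3, Z_3=-11]  = -17
Z_6 = max(Z_3, Z_5) + 6  [with Z_3=-11, Z_5=7]  = 13
Z_7 = Z_6 - 2*Z_4 + 5  [with Z_6=13, Z_4=-17]  = 52
Without intervention: Z_3 = 2*Z_1 - 5  [with Z_1=-3]  = -11; Z_4 = 3*Z_2 + 2*Z_3 - 4  [with Z_2=3, Z_3=-11]  = -17; Z_5 = 3*Z_3 + 3*Z_1 - 4  [with Z_3=-11, Z_1=-3]  = -46; Z_6 = max(Z_3, Z_5) + 6  [with Z_3=-11, Z_5=-46]  = -5; Z_7 = Z_6 - 2*Z_4 + 5  [with Z_6=-5, Z_4=-17]  = 34.
Change = 52 − 34 = 18.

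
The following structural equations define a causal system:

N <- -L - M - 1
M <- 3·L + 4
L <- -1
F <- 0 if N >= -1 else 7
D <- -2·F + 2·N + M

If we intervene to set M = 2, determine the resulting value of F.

Under do(M=2), the mechanism M <- 3·L + 4 is discarded; M is fixed at 2.
N = -L - M - 1  [with L=-1, M=2]  = -2
F = 0 if N >= -1 else 7  [with N=-2]  = 7

7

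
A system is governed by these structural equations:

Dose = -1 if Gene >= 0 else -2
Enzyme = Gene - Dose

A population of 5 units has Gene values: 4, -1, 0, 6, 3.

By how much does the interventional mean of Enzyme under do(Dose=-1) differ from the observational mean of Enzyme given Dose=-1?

do(Dose=-1) breaks Dose's dependence on Gene. With Dose=-1 fixed, Enzyme across the units is 5, 0, 1, 7, 4, mean 3.4.
Observing Dose=-1 restricts to units where Dose's equation naturally yields -1: Gene ∈ {4, 0, 6, 3}. In that subpopulation Enzyme = 5, 1, 7, 4, mean 4.25.
Difference = 3.4 − 4.25 = -0.85.

-0.85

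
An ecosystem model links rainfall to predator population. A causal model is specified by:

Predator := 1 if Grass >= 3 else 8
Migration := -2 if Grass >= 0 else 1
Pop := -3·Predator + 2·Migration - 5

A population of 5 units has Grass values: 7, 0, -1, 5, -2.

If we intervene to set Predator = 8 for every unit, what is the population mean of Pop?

Under do(Predator=8), Predator's equation is replaced by Predator=8 for every unit. Per-unit Pop: -33, -33, -27, -33, -27. Mean = -30.6.

-30.6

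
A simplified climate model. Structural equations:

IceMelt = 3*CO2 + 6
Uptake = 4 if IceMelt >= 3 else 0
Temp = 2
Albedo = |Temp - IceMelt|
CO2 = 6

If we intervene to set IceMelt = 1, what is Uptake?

0

do(IceMelt=1) replaces the equation IceMelt = 3*CO2 + 6 with the constant IceMelt = 1.
Uptake = 4 if IceMelt >= 3 else 0  [with IceMelt=1]  = 0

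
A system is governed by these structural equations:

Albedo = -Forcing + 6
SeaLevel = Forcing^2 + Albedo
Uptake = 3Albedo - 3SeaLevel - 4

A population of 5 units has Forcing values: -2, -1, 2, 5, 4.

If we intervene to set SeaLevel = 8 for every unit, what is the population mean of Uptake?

do(SeaLevel=8) breaks SeaLevel's dependence on Forcing. With SeaLevel=8 fixed, Uptake across the units is -4, -7, -16, -25, -22, mean -14.8.

-14.8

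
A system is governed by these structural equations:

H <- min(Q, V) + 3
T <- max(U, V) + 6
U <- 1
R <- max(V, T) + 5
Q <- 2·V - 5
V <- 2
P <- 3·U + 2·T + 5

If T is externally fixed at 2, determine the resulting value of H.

The intervention breaks the incoming arrows to T: T <- max(U, V) + 6 no longer applies, and T = 2.
H is not downstream of the intervention, so its value is determined by the original equations.
Q = 2·V - 5  [with V=2]  = -1
H = min(Q, V) + 3  [with Q=-1, V=2]  = 2

2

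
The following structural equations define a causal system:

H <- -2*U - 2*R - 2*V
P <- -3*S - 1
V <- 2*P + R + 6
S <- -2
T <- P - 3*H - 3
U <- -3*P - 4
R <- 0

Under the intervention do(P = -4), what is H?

The intervention breaks the incoming arrows to P: P <- -3*S - 1 no longer applies, and P = -4.
V = 2*P + R + 6  [with P=-4, R=0]  = -2
U = -3*P - 4  [with P=-4]  = 8
H = -2*U - 2*R - 2*V  [with U=8, R=0, V=-2]  = -12

-12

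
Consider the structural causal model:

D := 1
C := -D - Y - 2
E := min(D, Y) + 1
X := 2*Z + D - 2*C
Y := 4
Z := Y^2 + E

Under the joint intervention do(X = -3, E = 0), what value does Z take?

Under do(X = -3, E = 0), each intervened variable's structural equation is replaced by its fixed value.
Z = Y^2 + E  [with Y=4, E=0]  = 16

16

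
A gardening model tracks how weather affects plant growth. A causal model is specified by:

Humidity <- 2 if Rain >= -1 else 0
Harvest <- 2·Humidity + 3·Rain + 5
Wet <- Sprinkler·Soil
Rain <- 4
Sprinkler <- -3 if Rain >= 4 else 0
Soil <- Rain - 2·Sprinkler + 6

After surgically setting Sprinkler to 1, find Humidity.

2

do(Sprinkler=1) replaces the equation Sprinkler <- -3 if Rain >= 4 else 0 with the constant Sprinkler = 1.
Since Humidity is not a descendant of the intervened variable, it is unaffected.
Humidity = 2 if Rain >= -1 else 0  [with Rain=4]  = 2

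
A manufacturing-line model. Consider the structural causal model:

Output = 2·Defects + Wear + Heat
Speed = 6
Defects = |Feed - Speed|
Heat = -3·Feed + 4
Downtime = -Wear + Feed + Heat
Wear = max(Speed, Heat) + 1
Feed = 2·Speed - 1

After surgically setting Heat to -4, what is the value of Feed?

Under do(Heat=-4), the mechanism Heat = -3·Feed + 4 is discarded; Heat is fixed at -4.
Since Feed is not a descendant of the intervened variable, it is unaffected.
Feed = 2·Speed - 1  [with Speed=6]  = 11

11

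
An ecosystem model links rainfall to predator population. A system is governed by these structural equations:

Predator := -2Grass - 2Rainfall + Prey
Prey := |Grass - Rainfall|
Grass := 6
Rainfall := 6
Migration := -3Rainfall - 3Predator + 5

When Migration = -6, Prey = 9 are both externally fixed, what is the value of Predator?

Under do(Migration = -6, Prey = 9), each intervened variable's structural equation is replaced by its fixed value.
Predator = -2Grass - 2Rainfall + Prey  [with Grass=6, Rainfall=6, Prey=9]  = -15

-15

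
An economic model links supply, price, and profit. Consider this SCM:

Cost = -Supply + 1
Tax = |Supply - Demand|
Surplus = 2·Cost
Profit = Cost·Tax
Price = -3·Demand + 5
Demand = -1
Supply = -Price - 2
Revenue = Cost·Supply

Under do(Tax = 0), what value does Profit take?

0

Intervening sets Tax = 0 and removes its equation (Tax = |Supply - Demand|).
Price = -3·Demand + 5  [with Demand=-1]  = 8
Supply = -Price - 2  [with Price=8]  = -10
Cost = -Supply + 1  [with Supply=-10]  = 11
Profit = Cost·Tax  [with Cost=11, Tax=0]  = 0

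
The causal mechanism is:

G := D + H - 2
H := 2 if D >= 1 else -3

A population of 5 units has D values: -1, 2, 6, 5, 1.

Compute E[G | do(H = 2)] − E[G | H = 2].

The intervention sets H=2 in all 5 units regardless of D. Recomputing G per unit gives -1, 2, 6, 5, 1; average 2.6.
E[G|H=2] averages over only the 4 units with H=2 (D = 2, 6, 5, 1): G = 2, 6, 5, 1, mean 3.5.
Difference = 2.6 − 3.5 = -0.9.

-0.9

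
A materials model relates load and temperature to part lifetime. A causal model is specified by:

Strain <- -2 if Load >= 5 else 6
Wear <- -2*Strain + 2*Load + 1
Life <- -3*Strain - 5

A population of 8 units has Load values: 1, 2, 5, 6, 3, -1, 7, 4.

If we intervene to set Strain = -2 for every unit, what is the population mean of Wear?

Every unit gets Strain=-2 under the intervention. Wear values become 7, 9, 15, 17, 11, 3, 19, 13; E[Wear|do(Strain=-2)] = 11.75.

11.75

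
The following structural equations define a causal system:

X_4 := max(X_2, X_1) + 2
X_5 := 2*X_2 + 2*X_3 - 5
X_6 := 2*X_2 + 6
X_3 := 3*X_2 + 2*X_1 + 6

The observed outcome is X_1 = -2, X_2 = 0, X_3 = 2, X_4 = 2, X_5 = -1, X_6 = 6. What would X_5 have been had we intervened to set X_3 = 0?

do(X_3=0) replaces the equation X_3 := 3*X_2 + 2*X_1 + 6 with the constant X_3 = 0.
X_5 = 2*X_2 + 2*X_3 - 5  [with X_2=0, X_3=0]  = -5

-5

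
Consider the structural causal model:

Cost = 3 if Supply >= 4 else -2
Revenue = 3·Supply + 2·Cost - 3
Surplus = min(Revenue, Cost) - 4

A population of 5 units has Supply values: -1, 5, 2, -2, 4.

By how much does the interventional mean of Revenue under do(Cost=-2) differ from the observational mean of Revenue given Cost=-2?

5.8

Under do(Cost=-2), Cost's equation is replaced by Cost=-2 for every unit. Per-unit Revenue: -10, 8, -1, -13, 5. Mean = -2.2.
Conditioning on Cost=-2 selects the 3 unit(s) with Supply ∈ {-1, 2, -2}. Their Revenue values: -10, -1, -13. Mean = -8.
Difference = -2.2 − (-8) = 5.8.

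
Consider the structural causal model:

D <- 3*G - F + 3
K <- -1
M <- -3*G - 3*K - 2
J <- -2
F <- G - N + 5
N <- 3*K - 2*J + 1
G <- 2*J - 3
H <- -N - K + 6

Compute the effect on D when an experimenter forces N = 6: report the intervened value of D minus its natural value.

4

The intervention breaks the incoming arrows to N: N <- 3*K - 2*J + 1 no longer applies, and N = 6.
G = 2*J - 3  [with J=-2]  = -7
F = G - N + 5  [with G=-7, N=6]  = -8
D = 3*G - F + 3  [with G=-7, F=-8]  = -10
Without intervention: N = 3*K - 2*J + 1  [with K=-1, J=-2]  = 2; G = 2*J - 3  [with J=-2]  = -7; F = G - N + 5  [with G=-7, N=2]  = -4; D = 3*G - F + 3  [with G=-7, F=-4]  = -14.
Change = -10 − (-14) = 4.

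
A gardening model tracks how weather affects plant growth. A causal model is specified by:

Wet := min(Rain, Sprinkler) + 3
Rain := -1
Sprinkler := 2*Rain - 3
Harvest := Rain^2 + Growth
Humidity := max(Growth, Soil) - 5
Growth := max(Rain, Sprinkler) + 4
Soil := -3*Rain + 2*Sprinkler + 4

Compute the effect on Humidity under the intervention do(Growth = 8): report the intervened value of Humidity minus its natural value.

The intervention breaks the incoming arrows to Growth: Growth := max(Rain, Sprinkler) + 4 no longer applies, and Growth = 8.
Sprinkler = 2*Rain - 3  [with Rain=-1]  = -5
Soil = -3*Rain + 2*Sprinkler + 4  [with Rain=-1, Sprinkler=-5]  = -3
Humidity = max(Growth, Soil) - 5  [with Growth=8, Soil=-3]  = 3
Without intervention: Sprinkler = 2*Rain - 3  [with Rain=-1]  = -5; Soil = -3*Rain + 2*Sprinkler + 4  [with Rain=-1, Sprinkler=-5]  = -3; Growth = max(Rain, Sprinkler) + 4  [with Rain=-1, Sprinkler=-5]  = 3; Humidity = max(Growth, Soil) - 5  [with Growth=3, Soil=-3]  = -2.
Change = 3 − (-2) = 5.

5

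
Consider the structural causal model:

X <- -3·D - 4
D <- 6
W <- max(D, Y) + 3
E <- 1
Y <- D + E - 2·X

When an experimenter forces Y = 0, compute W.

Intervening sets Y = 0 and removes its equation (Y <- D + E - 2·X).
W = max(D, Y) + 3  [with D=6, Y=0]  = 9

9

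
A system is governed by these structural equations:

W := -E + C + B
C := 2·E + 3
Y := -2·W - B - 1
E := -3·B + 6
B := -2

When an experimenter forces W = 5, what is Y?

-9

Intervening sets W = 5 and removes its equation (W := -E + C + B).
Y = -2·W - B - 1  [with W=5, B=-2]  = -9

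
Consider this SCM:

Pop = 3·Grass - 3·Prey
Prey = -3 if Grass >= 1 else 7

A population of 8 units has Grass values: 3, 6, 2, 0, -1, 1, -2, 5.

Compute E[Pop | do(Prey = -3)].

The intervention sets Prey=-3 in all 8 units regardless of Grass. Recomputing Pop per unit gives 18, 27, 15, 9, 6, 12, 3, 24; average 14.25.

14.25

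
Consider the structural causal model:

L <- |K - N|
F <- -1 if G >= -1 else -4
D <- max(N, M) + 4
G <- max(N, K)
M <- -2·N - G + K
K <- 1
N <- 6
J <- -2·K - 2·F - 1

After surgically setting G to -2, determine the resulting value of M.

The intervention breaks the incoming arrows to G: G <- max(N, K) no longer applies, and G = -2.
M = -2·N - G + K  [with N=6, G=-2, K=1]  = -9

-9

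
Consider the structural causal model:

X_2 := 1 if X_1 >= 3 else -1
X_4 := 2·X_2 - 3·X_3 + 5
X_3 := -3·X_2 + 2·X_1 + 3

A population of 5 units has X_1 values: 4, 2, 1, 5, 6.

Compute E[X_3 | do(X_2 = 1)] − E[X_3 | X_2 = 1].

Every unit gets X_2=1 under the intervention. X_3 values become 8, 4, 2, 10, 12; E[X_3|do(X_2=1)] = 7.2.
Conditioning on X_2=1 selects the 3 unit(s) with X_1 ∈ {4, 5, 6}. Their X_3 values: 8, 10, 12. Mean = 10.
Difference = 7.2 − 10 = -2.8.

-2.8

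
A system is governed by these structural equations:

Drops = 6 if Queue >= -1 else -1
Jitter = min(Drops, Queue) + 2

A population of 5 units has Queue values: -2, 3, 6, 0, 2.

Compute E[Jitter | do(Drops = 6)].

do(Drops=6) breaks Drops's dependence on Queue. With Drops=6 fixed, Jitter across the units is 0, 5, 8, 2, 4, mean 3.8.

3.8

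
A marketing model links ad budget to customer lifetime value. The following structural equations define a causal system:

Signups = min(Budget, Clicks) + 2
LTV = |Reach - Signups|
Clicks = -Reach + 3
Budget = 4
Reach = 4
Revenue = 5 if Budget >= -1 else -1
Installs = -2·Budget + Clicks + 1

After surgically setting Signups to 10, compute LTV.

Under do(Signups=10), the mechanism Signups = min(Budget, Clicks) + 2 is discarded; Signups is fixed at 10.
LTV = |Reach - Signups|  [with Reach=4, Signups=10]  = 6

6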